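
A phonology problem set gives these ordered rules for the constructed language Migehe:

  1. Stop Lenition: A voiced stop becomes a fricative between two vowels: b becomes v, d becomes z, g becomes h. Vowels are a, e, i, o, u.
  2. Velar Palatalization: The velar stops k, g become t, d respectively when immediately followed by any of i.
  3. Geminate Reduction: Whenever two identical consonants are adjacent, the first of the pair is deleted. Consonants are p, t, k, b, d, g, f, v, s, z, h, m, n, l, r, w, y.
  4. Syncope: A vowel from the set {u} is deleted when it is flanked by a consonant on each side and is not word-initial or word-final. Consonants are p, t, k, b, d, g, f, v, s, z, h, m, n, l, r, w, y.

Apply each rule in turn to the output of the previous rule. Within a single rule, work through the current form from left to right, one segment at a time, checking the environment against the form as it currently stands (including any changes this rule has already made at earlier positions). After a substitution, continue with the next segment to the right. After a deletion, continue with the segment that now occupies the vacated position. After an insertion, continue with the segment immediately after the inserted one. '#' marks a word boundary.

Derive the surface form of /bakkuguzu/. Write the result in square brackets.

[bakhzu]

1 Stop Lenition: [bakkuguzu] → [bakkuhuzu]
2 Velar Palatalization: no change — [bakkuhuzu]
3 Geminate Reduction: [bakkuhuzu] → [bakuhuzu]
4 Syncope: [bakuhuzu] → [bakhzu]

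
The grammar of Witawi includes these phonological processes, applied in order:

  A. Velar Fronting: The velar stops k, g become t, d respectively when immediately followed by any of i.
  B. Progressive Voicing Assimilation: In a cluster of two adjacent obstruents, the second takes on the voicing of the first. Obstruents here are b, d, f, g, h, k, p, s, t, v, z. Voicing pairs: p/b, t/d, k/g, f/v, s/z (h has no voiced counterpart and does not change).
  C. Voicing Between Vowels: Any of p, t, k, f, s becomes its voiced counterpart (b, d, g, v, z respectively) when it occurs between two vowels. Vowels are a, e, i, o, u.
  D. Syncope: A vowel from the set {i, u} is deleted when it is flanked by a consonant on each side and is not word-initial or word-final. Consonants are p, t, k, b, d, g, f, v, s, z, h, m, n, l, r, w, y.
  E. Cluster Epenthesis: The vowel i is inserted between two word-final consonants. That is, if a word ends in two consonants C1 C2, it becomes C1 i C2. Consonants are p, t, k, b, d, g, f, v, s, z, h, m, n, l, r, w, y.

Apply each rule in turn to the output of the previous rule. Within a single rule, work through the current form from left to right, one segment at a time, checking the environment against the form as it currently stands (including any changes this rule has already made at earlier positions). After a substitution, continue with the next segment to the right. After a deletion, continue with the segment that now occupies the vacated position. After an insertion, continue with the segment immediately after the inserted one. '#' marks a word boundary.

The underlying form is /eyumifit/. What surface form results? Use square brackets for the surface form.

A Velar Fronting: no change — [eyumifit]
B Progressive Voicing Assimilation: no change — [eyumifit]
C Voicing Between Vowels: [eyumifit] → [eyumivit]
D Syncope: [eyumivit] → [eymvt]
E Cluster Epenthesis: [eymvt] → [eymvit]

[eymvit]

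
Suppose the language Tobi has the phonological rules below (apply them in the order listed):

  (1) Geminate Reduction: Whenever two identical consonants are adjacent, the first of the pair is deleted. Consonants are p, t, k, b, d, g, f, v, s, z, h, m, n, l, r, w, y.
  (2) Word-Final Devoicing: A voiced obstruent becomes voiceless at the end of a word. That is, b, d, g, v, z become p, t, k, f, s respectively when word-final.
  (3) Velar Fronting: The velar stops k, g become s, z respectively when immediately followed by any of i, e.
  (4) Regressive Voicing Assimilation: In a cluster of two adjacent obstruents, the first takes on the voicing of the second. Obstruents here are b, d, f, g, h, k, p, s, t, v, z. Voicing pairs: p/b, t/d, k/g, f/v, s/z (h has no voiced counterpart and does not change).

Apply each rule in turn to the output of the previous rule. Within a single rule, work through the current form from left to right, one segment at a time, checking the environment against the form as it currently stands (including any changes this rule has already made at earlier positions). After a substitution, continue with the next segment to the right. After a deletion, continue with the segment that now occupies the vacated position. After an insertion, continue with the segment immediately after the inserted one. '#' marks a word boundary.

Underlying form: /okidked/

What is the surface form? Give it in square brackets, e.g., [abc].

(1) Geminate Reduction: no change — [okidked]
(2) Word-Final Devoicing: [okidked] → [okidket]
(3) Velar Fronting: [okidket] → [osidset]
(4) Regressive Voicing Assimilation: [osidset] → [ositset]

[ositset]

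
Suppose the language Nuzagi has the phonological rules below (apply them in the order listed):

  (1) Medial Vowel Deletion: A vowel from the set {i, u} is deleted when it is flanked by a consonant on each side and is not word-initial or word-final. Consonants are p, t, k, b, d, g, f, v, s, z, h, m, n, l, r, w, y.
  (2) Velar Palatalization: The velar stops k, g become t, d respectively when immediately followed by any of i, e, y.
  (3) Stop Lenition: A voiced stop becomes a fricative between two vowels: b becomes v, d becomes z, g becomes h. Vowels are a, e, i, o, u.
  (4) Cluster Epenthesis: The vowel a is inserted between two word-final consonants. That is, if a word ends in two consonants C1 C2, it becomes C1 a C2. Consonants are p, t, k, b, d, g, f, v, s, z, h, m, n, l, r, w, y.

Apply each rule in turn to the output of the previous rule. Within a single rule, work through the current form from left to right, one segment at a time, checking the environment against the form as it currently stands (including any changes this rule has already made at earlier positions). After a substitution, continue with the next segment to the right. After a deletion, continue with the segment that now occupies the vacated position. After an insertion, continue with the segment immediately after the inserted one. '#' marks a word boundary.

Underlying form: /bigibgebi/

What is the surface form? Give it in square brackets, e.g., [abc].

(1) Medial Vowel Deletion: [bigibgebi] → [bgbgebi]
(2) Velar Palatalization: [bgbgebi] → [bgbdebi]
(3) Stop Lenition: [bgbdebi] → [bgbdevi]
(4) Cluster Epenthesis: no change — [bgbdevi]

[bgbdevi]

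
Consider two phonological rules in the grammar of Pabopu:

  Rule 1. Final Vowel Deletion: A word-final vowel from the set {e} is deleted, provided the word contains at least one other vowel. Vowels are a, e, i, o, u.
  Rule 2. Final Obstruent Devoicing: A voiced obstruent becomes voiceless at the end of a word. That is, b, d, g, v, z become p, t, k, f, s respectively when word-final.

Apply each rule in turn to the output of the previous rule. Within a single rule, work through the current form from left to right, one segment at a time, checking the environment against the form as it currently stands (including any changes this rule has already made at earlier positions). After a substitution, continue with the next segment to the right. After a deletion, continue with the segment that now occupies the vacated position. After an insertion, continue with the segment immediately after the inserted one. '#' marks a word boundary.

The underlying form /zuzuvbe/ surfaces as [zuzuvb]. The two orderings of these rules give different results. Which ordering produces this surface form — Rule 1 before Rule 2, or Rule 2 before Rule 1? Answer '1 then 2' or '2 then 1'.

2 then 1

Order 1 then 2:
  1 Final Vowel Deletion: [zuzuvbe] → [zuzuvb]
  2 Final Obstruent Devoicing: [zuzuvb] → [zuzuvp]
  result: [zuzuvp]
Order 2 then 1:
  2 Final Obstruent Devoicing: no change — [zuzuvbe]
  1 Final Vowel Deletion: [zuzuvbe] → [zuzuvb]
  result: [zuzuvb]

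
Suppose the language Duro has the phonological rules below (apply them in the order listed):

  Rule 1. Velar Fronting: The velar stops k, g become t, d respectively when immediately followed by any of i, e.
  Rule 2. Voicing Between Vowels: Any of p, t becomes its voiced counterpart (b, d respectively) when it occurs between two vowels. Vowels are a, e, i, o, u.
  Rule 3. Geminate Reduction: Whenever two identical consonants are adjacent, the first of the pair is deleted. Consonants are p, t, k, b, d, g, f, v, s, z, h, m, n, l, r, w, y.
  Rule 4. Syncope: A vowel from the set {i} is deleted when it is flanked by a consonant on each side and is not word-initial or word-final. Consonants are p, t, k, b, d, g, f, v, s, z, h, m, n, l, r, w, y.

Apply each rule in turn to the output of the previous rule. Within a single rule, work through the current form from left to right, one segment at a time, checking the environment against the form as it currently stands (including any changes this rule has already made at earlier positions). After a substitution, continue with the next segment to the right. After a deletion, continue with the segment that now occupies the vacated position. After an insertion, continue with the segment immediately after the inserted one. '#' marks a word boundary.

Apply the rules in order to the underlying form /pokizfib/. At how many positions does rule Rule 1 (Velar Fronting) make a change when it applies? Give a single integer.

1

Rule 1 Velar Fronting: [pokizfib] → [potizfib]
Rule 2 Voicing Between Vowels: [potizfib] → [podizfib]
Rule 3 Geminate Reduction: no change — [podizfib]
Rule 4 Syncope: [podizfib] → [podzfb]
Rule Rule 1 changed 1 position(s).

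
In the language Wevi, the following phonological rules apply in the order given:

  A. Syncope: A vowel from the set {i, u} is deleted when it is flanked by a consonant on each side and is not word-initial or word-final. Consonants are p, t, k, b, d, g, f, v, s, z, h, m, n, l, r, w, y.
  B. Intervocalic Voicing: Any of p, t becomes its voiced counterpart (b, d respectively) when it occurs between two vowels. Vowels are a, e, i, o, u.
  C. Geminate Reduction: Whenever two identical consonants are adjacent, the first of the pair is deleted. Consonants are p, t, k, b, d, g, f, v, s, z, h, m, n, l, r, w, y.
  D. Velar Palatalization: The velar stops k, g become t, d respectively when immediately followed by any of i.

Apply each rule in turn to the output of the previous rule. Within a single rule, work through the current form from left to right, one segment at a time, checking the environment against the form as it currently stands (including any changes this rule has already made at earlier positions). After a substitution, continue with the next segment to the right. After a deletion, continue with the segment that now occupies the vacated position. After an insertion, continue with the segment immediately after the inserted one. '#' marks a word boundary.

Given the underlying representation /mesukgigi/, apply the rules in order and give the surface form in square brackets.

[meskdi]

A Syncope: [mesukgigi] → [meskggi]
B Intervocalic Voicing: no change — [meskggi]
C Geminate Reduction: [meskggi] → [meskgi]
D Velar Palatalization: [meskgi] → [meskdi]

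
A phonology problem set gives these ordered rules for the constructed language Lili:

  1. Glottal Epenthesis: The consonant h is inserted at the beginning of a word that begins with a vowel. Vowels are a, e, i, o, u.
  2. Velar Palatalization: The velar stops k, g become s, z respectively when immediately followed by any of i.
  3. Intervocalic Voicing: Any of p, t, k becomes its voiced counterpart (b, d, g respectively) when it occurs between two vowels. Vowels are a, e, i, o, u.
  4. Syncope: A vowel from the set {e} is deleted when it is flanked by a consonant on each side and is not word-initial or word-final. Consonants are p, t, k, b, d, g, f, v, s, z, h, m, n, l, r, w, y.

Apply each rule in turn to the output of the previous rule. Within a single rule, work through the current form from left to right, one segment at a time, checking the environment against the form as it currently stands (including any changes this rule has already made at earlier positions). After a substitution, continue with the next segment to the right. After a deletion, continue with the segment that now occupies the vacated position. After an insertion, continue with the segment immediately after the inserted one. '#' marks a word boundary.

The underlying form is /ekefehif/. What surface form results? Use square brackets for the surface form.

1 Glottal Epenthesis: [ekefehif] → [hekefehif]
2 Velar Palatalization: no change — [hekefehif]
3 Intervocalic Voicing: [hekefehif] → [hegefehif]
4 Syncope: [hegefehif] → [hgfhif]

[hgfhif]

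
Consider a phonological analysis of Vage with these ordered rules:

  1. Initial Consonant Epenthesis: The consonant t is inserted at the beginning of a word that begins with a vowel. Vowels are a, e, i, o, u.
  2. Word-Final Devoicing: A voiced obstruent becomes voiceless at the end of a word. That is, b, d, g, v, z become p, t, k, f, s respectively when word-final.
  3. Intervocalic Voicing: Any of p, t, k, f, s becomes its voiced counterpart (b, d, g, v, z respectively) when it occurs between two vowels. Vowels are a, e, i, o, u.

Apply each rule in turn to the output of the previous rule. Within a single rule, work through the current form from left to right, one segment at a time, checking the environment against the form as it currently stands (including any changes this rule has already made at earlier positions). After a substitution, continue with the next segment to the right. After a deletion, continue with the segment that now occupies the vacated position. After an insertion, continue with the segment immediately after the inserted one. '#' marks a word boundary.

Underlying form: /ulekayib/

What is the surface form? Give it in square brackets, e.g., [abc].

1 Initial Consonant Epenthesis: [ulekayib] → [tulekayib]
2 Word-Final Devoicing: [tulekayib] → [tulekayip]
3 Intervocalic Voicing: [tulekayip] → [tulegayip]

[tulegayip]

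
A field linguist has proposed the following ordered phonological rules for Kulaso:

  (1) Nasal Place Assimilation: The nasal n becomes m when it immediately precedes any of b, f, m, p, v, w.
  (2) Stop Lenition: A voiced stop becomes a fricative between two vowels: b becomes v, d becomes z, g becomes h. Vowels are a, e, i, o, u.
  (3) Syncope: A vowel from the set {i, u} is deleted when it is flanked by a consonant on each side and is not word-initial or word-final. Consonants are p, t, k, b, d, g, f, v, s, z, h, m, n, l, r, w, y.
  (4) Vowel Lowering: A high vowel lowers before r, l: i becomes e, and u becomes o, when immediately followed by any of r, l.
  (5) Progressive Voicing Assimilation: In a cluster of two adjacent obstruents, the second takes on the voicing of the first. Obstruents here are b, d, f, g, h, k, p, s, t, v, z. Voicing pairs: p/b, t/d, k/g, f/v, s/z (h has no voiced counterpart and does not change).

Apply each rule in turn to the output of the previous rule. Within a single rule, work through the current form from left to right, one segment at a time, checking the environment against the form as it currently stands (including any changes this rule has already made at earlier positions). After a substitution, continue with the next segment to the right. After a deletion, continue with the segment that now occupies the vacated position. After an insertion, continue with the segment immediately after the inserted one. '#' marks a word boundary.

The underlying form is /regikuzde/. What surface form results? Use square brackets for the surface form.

(1) Nasal Place Assimilation: no change — [regikuzde]
(2) Stop Lenition: [regikuzde] → [rehikuzde]
(3) Syncope: [rehikuzde] → [rehkzde]
(4) Vowel Lowering: no change — [rehkzde]
(5) Progressive Voicing Assimilation: [rehkzde] → [rehkste]

[rehkste]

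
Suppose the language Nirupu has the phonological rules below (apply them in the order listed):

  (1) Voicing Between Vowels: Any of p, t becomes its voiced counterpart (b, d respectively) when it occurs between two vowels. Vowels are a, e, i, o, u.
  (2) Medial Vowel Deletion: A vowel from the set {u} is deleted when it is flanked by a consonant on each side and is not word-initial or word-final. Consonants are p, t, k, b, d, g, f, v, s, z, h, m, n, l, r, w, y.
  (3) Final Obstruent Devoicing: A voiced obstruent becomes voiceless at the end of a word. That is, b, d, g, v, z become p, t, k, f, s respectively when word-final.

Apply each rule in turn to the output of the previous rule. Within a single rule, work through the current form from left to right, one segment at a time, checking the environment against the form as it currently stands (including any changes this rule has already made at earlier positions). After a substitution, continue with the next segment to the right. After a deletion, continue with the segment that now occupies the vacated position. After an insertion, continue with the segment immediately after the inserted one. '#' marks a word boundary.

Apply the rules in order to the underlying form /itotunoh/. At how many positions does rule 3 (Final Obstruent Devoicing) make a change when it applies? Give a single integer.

0

(1) Voicing Between Vowels: [itotunoh] → [idodunoh]
(2) Medial Vowel Deletion: [idodunoh] → [idodnoh]
(3) Final Obstruent Devoicing: no change — [idodnoh]
Rule 3 changed 0 position(s).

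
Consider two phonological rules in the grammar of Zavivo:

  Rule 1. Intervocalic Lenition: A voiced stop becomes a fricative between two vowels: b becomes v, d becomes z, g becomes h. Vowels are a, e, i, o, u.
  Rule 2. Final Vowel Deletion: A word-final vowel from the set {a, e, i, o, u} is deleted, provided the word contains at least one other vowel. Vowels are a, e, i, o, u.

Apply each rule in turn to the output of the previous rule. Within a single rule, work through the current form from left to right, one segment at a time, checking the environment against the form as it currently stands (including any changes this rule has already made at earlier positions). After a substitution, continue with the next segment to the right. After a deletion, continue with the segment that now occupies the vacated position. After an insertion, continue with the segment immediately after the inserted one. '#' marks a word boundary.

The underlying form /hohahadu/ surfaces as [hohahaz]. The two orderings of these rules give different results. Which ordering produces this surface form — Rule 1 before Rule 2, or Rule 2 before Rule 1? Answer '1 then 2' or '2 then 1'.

1 then 2

Order 1 then 2:
  1 Intervocalic Lenition: [hohahadu] → [hohahazu]
  2 Final Vowel Deletion: [hohahazu] → [hohahaz]
  result: [hohahaz]
Order 2 then 1:
  2 Final Vowel Deletion: [hohahadu] → [hohahad]
  1 Intervocalic Lenition: no change — [hohahad]
  result: [hohahad]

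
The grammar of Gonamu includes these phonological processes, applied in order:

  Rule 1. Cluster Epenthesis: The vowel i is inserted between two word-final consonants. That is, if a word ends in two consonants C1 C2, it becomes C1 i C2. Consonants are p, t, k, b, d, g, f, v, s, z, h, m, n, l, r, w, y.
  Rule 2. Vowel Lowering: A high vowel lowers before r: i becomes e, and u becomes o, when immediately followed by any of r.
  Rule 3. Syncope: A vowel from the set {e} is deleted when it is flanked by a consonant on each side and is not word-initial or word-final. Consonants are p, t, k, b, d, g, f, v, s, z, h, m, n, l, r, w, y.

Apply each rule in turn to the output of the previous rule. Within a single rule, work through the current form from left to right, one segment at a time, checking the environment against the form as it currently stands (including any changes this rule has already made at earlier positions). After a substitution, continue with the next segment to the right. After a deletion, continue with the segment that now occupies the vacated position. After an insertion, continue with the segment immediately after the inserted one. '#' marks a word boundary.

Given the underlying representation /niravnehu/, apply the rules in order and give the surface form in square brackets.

Rule 1 Cluster Epenthesis: no change — [niravnehu]
Rule 2 Vowel Lowering: [niravnehu] → [neravnehu]
Rule 3 Syncope: [neravnehu] → [nravnhu]

[nravnhu]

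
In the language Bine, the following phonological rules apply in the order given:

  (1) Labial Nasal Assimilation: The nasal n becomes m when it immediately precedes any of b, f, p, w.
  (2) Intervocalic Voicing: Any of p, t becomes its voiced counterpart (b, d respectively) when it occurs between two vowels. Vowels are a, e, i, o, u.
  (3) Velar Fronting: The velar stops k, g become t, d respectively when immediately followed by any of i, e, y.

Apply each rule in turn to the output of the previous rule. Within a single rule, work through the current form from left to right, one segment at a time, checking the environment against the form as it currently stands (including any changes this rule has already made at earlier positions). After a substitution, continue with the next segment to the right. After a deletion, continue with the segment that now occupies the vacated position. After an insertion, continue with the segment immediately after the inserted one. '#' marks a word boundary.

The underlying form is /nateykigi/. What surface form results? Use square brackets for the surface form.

(1) Labial Nasal Assimilation: no change — [nateykigi]
(2) Intervocalic Voicing: [nateykigi] → [nadeykigi]
(3) Velar Fronting: [nadeykigi] → [nadeytidi]

[nadeytidi]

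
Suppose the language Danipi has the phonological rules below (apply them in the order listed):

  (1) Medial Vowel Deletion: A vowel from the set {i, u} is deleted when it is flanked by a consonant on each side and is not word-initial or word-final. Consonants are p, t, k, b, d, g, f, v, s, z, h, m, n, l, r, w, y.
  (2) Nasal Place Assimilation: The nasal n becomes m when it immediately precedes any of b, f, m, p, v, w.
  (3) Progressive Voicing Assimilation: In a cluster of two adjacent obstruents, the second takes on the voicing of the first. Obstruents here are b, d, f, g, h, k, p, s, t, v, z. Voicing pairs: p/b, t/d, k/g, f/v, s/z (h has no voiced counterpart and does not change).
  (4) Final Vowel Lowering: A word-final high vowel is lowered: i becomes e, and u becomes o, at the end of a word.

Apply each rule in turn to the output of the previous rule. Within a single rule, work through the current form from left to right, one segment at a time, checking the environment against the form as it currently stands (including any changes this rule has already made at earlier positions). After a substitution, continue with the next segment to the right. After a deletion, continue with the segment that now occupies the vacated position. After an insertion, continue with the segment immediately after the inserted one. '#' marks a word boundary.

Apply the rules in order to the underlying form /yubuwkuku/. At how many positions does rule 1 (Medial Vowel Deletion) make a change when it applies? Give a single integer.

3

(1) Medial Vowel Deletion: [yubuwkuku] → [ybwkku]
(2) Nasal Place Assimilation: no change — [ybwkku]
(3) Progressive Voicing Assimilation: no change — [ybwkku]
(4) Final Vowel Lowering: [ybwkku] → [ybwkko]
Rule 1 changed 3 position(s).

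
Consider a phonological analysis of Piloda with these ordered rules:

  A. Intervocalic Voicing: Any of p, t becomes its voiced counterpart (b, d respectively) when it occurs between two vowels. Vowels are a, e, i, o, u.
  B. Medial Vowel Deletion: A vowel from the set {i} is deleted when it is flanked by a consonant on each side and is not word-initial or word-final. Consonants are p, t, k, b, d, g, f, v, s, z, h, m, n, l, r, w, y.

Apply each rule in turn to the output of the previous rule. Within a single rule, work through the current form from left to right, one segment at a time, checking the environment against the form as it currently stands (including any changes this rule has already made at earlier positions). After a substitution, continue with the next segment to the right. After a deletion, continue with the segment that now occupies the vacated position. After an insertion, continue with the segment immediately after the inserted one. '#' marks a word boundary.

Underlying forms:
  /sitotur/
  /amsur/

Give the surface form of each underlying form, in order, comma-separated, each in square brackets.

[sdodur], [amsur]

/sitotur/:
  A Intervocalic Voicing: [sitotur] → [sidodur]
  B Medial Vowel Deletion: [sidodur] → [sdodur]
/amsur/:
  A Intervocalic Voicing: no change — [amsur]
  B Medial Vowel Deletion: no change — [amsur]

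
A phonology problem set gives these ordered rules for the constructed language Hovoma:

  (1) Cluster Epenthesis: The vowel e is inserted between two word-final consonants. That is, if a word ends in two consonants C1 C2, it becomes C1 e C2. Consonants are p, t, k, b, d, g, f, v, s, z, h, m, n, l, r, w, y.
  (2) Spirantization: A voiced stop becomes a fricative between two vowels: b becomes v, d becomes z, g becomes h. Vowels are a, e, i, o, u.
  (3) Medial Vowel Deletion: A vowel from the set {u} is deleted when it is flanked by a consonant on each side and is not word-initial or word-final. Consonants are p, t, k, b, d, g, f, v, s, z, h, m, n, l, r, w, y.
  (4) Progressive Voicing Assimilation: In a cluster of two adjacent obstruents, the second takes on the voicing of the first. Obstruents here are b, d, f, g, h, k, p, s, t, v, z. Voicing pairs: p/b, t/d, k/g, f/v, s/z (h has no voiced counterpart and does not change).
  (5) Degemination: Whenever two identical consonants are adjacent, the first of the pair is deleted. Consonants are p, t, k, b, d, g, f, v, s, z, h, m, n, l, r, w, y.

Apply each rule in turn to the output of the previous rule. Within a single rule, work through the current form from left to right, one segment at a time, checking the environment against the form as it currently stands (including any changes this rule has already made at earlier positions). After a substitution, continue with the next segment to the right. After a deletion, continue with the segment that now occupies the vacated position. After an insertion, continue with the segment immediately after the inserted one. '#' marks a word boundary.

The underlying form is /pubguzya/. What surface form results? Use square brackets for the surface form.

(1) Cluster Epenthesis: no change — [pubguzya]
(2) Spirantization: no change — [pubguzya]
(3) Medial Vowel Deletion: [pubguzya] → [pbgzya]
(4) Progressive Voicing Assimilation: [pbgzya] → [ppksya]
(5) Degemination: [ppksya] → [pksya]

[pksya]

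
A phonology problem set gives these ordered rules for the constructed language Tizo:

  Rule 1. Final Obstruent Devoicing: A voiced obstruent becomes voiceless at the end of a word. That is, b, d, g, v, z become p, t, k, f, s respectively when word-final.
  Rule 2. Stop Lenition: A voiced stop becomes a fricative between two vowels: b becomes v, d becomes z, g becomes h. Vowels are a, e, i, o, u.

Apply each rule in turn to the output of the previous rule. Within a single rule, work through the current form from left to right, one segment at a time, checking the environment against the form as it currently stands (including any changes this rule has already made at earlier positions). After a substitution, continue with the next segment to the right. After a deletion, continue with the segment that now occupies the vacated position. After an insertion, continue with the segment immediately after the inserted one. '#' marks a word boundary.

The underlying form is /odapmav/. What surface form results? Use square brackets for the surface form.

Rule 1 Final Obstruent Devoicing: [odapmav] → [odapmaf]
Rule 2 Stop Lenition: [odapmaf] → [ozapmaf]

[ozapmaf]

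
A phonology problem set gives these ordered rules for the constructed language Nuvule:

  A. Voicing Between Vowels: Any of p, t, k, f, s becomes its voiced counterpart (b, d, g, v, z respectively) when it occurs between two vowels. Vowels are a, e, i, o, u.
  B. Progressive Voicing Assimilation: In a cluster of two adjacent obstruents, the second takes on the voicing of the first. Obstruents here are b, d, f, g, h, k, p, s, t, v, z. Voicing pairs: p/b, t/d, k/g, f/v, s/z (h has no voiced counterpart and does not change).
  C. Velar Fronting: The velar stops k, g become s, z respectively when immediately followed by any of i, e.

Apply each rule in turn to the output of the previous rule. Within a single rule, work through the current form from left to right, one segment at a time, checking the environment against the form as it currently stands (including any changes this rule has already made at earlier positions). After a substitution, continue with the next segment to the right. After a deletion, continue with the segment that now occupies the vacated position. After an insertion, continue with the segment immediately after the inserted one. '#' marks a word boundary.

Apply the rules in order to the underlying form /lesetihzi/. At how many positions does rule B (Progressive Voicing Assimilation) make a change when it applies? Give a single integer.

1

A Voicing Between Vowels: [lesetihzi] → [lezedihzi]
B Progressive Voicing Assimilation: [lezedihzi] → [lezedihsi]
C Velar Fronting: no change — [lezedihsi]
Rule B changed 1 position(s).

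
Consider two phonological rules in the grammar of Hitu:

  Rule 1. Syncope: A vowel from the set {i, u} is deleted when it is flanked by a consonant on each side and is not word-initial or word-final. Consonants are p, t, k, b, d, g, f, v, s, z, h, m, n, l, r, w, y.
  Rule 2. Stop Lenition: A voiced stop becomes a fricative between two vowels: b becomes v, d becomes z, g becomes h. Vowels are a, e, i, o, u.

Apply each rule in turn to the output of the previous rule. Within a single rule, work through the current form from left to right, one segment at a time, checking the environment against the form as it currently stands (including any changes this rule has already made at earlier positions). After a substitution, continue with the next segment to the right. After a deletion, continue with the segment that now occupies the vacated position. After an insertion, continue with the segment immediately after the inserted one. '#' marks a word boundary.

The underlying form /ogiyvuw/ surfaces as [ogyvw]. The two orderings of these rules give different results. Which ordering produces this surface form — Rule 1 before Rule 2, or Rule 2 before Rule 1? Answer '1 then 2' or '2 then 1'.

1 then 2

Order 1 then 2:
  1 Syncope: [ogiyvuw] → [ogyvw]
  2 Stop Lenition: no change — [ogyvw]
  result: [ogyvw]
Order 2 then 1:
  2 Stop Lenition: [ogiyvuw] → [ohiyvuw]
  1 Syncope: [ohiyvuw] → [ohyvw]
  result: [ohyvw]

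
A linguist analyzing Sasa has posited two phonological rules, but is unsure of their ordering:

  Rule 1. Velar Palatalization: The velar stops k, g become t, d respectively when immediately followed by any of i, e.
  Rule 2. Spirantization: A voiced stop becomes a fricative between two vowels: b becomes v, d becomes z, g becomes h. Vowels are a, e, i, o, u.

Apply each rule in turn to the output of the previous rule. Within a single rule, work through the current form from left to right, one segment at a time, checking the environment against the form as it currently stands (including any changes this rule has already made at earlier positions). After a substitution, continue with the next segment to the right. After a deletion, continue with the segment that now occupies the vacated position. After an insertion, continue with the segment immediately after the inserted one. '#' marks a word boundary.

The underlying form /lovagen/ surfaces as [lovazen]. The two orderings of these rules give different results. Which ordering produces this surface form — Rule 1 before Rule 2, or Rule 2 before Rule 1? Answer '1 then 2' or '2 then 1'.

1 then 2

Order 1 then 2:
  1 Velar Palatalization: [lovagen] → [lovaden]
  2 Spirantization: [lovaden] → [lovazen]
  result: [lovazen]
Order 2 then 1:
  2 Spirantization: [lovagen] → [lovahen]
  1 Velar Palatalization: no change — [lovahen]
  result: [lovahen]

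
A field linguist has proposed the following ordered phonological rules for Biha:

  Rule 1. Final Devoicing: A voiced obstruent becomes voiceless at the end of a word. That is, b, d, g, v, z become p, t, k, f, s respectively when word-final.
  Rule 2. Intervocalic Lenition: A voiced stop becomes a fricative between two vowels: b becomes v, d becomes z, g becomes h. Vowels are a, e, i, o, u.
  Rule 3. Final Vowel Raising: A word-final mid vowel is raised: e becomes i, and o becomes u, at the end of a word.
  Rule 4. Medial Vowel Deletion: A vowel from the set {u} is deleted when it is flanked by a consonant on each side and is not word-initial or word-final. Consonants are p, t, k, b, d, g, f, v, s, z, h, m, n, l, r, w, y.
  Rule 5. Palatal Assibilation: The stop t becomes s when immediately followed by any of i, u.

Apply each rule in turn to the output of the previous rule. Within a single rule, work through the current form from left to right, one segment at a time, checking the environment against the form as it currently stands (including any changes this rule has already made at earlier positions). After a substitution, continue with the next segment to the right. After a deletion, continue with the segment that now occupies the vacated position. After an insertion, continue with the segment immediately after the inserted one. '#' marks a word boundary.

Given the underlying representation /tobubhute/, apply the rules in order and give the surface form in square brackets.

Rule 1 Final Devoicing: no change — [tobubhute]
Rule 2 Intervocalic Lenition: [tobubhute] → [tovubhute]
Rule 3 Final Vowel Raising: [tovubhute] → [tovubhuti]
Rule 4 Medial Vowel Deletion: [tovubhuti] → [tovbhti]
Rule 5 Palatal Assibilation: [tovbhti] → [tovbhsi]

[tovbhsi]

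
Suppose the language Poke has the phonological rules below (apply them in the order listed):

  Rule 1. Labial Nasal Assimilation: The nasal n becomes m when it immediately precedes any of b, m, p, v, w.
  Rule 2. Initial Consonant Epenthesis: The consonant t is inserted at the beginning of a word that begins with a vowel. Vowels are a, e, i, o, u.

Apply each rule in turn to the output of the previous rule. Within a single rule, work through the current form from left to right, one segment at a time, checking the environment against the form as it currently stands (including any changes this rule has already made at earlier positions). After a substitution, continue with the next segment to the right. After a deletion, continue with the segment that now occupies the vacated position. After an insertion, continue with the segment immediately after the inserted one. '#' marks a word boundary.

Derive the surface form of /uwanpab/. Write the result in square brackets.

[tuwampab]

Rule 1 Labial Nasal Assimilation: [uwanpab] → [uwampab]
Rule 2 Initial Consonant Epenthesis: [uwampab] → [tuwampab]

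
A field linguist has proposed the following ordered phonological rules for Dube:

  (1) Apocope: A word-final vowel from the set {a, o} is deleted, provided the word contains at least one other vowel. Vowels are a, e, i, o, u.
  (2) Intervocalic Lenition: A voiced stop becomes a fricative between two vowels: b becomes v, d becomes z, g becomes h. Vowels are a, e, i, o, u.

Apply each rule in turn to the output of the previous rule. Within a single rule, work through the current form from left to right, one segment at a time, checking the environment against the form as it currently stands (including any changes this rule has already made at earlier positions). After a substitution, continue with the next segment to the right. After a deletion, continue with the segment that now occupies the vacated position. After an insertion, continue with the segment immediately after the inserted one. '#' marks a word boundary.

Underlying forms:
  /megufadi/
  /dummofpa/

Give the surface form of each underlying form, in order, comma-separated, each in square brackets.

/megufadi/:
  (1) Apocope: no change — [megufadi]
  (2) Intervocalic Lenition: [megufadi] → [mehufazi]
/dummofpa/:
  (1) Apocope: [dummofpa] → [dummofp]
  (2) Intervocalic Lenition: no change — [dummofp]

[mehufazi], [dummofp]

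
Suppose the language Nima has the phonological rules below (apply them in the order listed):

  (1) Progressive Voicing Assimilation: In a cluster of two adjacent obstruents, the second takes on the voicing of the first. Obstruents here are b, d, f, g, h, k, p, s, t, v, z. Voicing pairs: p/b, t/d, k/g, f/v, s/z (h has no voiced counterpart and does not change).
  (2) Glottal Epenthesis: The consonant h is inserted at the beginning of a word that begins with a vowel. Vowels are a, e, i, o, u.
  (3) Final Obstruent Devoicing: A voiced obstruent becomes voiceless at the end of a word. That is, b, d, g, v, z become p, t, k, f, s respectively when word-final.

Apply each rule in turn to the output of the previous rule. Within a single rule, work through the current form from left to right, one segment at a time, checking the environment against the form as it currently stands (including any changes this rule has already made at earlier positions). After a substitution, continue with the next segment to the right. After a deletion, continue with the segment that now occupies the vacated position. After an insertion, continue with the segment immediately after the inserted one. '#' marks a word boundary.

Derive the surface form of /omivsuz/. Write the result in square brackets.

(1) Progressive Voicing Assimilation: [omivsuz] → [omivzuz]
(2) Glottal Epenthesis: [omivzuz] → [homivzuz]
(3) Final Obstruent Devoicing: [homivzuz] → [homivzus]

[homivzus]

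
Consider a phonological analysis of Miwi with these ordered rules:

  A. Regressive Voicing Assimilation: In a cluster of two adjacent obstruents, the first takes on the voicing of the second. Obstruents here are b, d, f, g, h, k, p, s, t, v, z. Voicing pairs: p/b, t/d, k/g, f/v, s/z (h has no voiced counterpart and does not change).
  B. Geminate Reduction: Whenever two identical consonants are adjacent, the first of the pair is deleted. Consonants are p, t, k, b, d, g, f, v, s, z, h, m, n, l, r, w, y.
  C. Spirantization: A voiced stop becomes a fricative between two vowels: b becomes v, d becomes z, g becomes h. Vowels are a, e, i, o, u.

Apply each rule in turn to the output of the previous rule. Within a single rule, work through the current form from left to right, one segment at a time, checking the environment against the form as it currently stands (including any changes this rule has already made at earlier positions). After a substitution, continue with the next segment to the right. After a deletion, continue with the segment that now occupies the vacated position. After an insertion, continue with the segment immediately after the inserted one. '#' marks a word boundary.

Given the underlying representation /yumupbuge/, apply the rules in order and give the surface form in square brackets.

A Regressive Voicing Assimilation: [yumupbuge] → [yumubbuge]
B Geminate Reduction: [yumubbuge] → [yumubuge]
C Spirantization: [yumubuge] → [yumuvuhe]

[yumuvuhe]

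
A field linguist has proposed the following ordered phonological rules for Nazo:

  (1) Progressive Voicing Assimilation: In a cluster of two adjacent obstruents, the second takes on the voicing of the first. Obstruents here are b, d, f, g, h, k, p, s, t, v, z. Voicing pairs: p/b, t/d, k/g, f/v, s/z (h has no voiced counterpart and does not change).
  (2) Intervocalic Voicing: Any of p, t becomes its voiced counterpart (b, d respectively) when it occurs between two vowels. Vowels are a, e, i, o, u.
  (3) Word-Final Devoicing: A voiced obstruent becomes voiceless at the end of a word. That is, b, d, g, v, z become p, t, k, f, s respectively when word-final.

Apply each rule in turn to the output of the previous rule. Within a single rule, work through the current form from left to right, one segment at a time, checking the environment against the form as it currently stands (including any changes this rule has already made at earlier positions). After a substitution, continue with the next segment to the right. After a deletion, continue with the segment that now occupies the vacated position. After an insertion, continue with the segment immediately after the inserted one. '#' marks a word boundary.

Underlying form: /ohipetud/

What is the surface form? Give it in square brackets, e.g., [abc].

(1) Progressive Voicing Assimilation: no change — [ohipetud]
(2) Intervocalic Voicing: [ohipetud] → [ohibedud]
(3) Word-Final Devoicing: [ohibedud] → [ohibedut]

[ohibedut]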